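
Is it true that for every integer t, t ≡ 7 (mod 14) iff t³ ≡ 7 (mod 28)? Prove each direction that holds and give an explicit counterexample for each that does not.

(→) This fails: take t = 21. Then 21 ≡ 7 (mod 14), but 21³ = 9261 ≡ 21 (mod 28), not 7.

(←) Conversely, the residues r modulo 28 with r³ ≡ 7 (mod 28) are exactly {7}, and each is ≡ 7 (mod 14).

Only the reverse direction holds.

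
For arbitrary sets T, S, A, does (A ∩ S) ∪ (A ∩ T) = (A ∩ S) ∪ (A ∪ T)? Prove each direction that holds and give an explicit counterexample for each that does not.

The sets are not equal: only the forward inclusion holds.

(⊆) Let x ∈ (A ∩ S) ∪ (A ∩ T). Then either x ∈ T ∩ A and x ∉ S; or x ∈ S ∩ A and x ∉ T; or x ∈ T ∩ S ∩ A. In each case x ∈ (A ∩ S) ∪ (A ∪ T), so (A ∩ S) ∪ (A ∩ T) ⊆ (A ∩ S) ∪ (A ∪ T).

(⊇) This inclusion fails. Take T = {1}, S = ∅, A = ∅; then 1 ∈ (A ∩ S) ∪ (A ∪ T) but 1 ∉ (A ∩ S) ∪ (A ∩ T).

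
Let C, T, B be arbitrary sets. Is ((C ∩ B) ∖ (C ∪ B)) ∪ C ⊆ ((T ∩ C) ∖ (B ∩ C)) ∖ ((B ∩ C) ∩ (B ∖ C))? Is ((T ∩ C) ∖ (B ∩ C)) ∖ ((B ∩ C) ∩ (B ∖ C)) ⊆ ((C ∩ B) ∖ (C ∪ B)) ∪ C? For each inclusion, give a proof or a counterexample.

The sets are not equal: only the reverse inclusion holds.

(⊆) This inclusion fails. Take C = {1}, T = ∅, B = ∅; then 1 ∈ ((C ∩ B) ∖ (C ∪ B)) ∪ C but 1 ∉ ((T ∩ C) ∖ (B ∩ C)) ∖ ((B ∩ C) ∩ (B ∖ C)).

(⊇) Let x ∈ ((T ∩ C) ∖ (B ∩ C)) ∖ ((B ∩ C) ∩ (B ∖ C)). Then x ∈ C ∩ T and x ∉ B, from which x ∈ ((C ∩ B) ∖ (C ∪ B)) ∪ C.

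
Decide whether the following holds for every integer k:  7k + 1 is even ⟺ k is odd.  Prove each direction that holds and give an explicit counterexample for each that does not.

Both directions hold.

(⟹) Suppose 7k + 1 is even. Since 7 is odd, 7k and k have the same parity, so 7k + 1 ≡ k + 1 (mod 2). As 1 is odd, 7k + 1 is even exactly when k is odd. Thus k is odd.

(⟸) Conversely, suppose k is odd; write k = 2j + 1. Then 7k + 1 = 7·(2j + 1) + 1 = 2·7j + 8, which is even.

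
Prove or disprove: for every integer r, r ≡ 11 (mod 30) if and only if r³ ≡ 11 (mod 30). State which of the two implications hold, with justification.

Both implications hold.

(→) Suppose r ≡ 11 (mod 30). Write r = 30j + 11. Then (30j + 11)³ = 27000j³ + 29700j² + 10890j + 1331 = 30(900j³ + 990j² + 363j + 44) + 11, so r³ ≡ 11 (mod 30).

(←) Conversely, suppose r³ ≡ 11 (mod 30). The only residue r in {0, …, 29} with r³ ≡ 11 (mod 30) is r = 11, so r ≡ 11 (mod 30).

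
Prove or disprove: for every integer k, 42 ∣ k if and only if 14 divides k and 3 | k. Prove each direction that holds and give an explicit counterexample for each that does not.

(⇒) If 42 ∣ k, write k = 42q. Since 42 = 3·14, k = 14·(3q), so 14 ∣ k; and since 42 = 14·3, k = 3·(14q), so 3 ∣ k.

(⇐) Suppose 14 ∣ k and 3 ∣ k. Any common multiple of 14 and 3 is a multiple of their lcm; here gcd(14, 3) = 1, so lcm(14, 3) = 14·3 = 42, so 42 ∣ k.

Both directions hold; the statement is true.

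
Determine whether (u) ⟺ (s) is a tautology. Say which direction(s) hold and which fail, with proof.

Both directions fail.

(→) This fails. Under s = F, u = T, the left side is true but the right side is false.

(←) This fails. Under s = T, u = F, the left side is false but the right side is true.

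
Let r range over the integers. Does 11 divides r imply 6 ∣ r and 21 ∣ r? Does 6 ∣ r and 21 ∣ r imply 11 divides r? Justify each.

Neither direction holds.

[⇒] This fails: take r = 11. Certainly 11 ∣ 11, but 6 ∤ 11.

[⇐] This fails: take r = 42. Both 6 ∣ 42 and 21 ∣ 42, yet 42 is not a multiple of 11 (since 42 = 3·11 + 9), so 11 ∤ 42.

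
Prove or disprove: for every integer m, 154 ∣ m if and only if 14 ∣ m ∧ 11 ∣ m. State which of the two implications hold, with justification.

(⟹) If 154 ∣ m, write m = 154q. Since 154 = 11·14, m = 14·(11q), so 14 ∣ m; and since 154 = 14·11, m = 11·(14q), so 11 ∣ m.

(⟸) Suppose 14 ∣ m and 11 ∣ m. Any common multiple of 14 and 11 is a multiple of their lcm; here gcd(14, 11) = 1, so lcm(14, 11) = 14·11 = 154, so 154 ∣ m.

Equivalent; both directions hold.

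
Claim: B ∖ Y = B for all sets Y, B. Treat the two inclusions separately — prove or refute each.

The sets are not equal: only the forward inclusion holds.

(⊆) Let x ∈ B ∖ Y. Then x ∈ B and x ∉ Y, from which x ∈ B.

(⊇) This inclusion fails. Take Y = {1}, B = {1}; then 1 ∈ B but 1 ∉ B ∖ Y.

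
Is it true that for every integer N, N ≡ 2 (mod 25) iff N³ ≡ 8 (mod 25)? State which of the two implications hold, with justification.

Forward direction. Suppose N ≡ 2 (mod 25). Write N = 25j + 2. Then (25j + 2)³ = 15625j³ + 3750j² + 300j + 8 = 25(625j³ + 150j² + 12j) + 8, so N³ ≡ 8 (mod 25).

Converse. Suppose N³ ≡ 8 (mod 25). The only residue r in {0, …, 24} with r³ ≡ 8 (mod 25) is r = 2, so N ≡ 2 (mod 25).

Both directions hold; the statement is true.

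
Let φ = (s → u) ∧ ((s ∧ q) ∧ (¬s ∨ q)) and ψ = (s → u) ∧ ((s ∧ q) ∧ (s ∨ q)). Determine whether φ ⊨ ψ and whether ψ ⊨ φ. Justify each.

(⇒) Assume the antecedent. If s is true, the antecedent forces (s = T, u = T, q = T), and (s → u) ∧ ((s ∧ q) ∧ (s ∨ q)) holds there. If s is false, the antecedent cannot hold. Either way (s → u) ∧ ((s ∧ q) ∧ (s ∨ q)) holds.

(⇐) Assume the antecedent. If s is true, the antecedent forces (s = T, u = T, q = T), and (s → u) ∧ ((s ∧ q) ∧ (¬s ∨ q)) holds there. If s is false, the antecedent cannot hold. Either way (s → u) ∧ ((s ∧ q) ∧ (¬s ∨ q)) holds.

Both directions hold.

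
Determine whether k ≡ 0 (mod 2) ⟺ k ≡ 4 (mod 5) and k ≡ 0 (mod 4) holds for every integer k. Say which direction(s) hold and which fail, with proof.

The forward direction fails; the converse holds.

[⇒] This fails: k = 0 gives 0 ≡ 0 (mod 2) but 0 ≡ 0 (mod 5), so the conjunction on the right does not hold.

[⇐] Conversely, if k ≡ 4 (mod 5) and k ≡ 0 (mod 4), then by the Chinese remainder theorem k ≡ 4 (mod 20). Since 4 ≡ 0 (mod 2) and 2 ∣ 20, we get k ≡ 0 (mod 2).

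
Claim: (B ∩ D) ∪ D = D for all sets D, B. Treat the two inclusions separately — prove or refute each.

The two sets are equal.

Reverse inclusion. Let x ∈ D. Then either x ∈ D and x ∉ B; or x ∈ D ∩ B. In each case x ∈ (B ∩ D) ∪ D, so D ⊆ (B ∩ D) ∪ D.

Forward inclusion. Let x ∈ (B ∩ D) ∪ D. Then either x ∈ D and x ∉ B; or x ∈ D ∩ B. In each case x ∈ D, so (B ∩ D) ∪ D ⊆ D.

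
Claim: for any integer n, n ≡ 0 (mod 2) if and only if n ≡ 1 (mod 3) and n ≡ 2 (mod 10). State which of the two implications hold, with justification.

(⇒) This fails: n = 0 gives 0 ≡ 0 (mod 2) but 0 ≡ 0 (mod 3), so the conjunction on the right does not hold.

(⇐) Conversely, if n ≡ 1 (mod 3) and n ≡ 2 (mod 10), then by the Chinese remainder theorem n ≡ 22 (mod 30). Since 22 ≡ 0 (mod 2) and 2 ∣ 30, we get n ≡ 0 (mod 2).

Not equivalent: only (⇐) holds.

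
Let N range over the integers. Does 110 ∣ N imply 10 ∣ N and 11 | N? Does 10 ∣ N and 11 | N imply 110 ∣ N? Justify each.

(→) If 110 ∣ N, write N = 110q. Since 110 = 11·10, N = 10·(11q), so 10 ∣ N; and since 110 = 10·11, N = 11·(10q), so 11 ∣ N.

(←) Suppose 10 ∣ N and 11 ∣ N. Any common multiple of 10 and 11 is a multiple of their lcm; here gcd(10, 11) = 1, so lcm(10, 11) = 10·11 = 110, so 110 ∣ N.

Both directions hold; the statement is true.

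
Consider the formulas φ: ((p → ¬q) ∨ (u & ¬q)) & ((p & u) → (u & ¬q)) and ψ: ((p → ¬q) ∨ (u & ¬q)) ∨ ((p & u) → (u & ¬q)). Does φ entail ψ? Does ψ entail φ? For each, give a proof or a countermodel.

(⇐) This fails. Under u = F, p = T, q = T, the left side is false but the right side is true.

(⇒) Assume the antecedent. If p is true, the antecedent forces (u = F, p = T, q = F) or (u = T, p = T, q = F), and the consequent holds there. If p is false, the consequent reduces to true regardless of the other variables. Either way the consequent holds.

Not equivalent: only (⇒) holds.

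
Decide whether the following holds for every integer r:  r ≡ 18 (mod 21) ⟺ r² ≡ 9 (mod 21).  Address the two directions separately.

[⇒] Suppose r ≡ 18 (mod 21). Write r = 21j + 18. Then (21j + 18)² = 441j² + 756j + 324 = 21(21j² + 36j + 15) + 9, so r² ≡ 9 (mod 21).

[⇐] This fails: take r = 3. Then 3² = 9 ≡ 9 (mod 21), yet 3 ≡ 3 (mod 21), not 18.

The forward direction holds; the converse fails.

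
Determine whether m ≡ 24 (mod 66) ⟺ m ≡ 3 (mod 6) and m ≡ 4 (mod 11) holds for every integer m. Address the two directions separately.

Both directions fail.

(→) This fails: m = 24 gives 24 ≡ 24 (mod 66) but 24 ≡ 0 (mod 6), so the conjunction on the right does not hold.

(←) This fails: m = 15 satisfies both congruences on the right (15 ≡ 3 mod 6 and 15 ≡ 4 mod 11) yet 15 ≡ 15 (mod 66), not 24.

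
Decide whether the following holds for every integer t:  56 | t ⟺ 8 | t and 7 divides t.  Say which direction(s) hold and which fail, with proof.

(⇒) If 56 ∣ t, write t = 56q. Since 56 = 7·8, t = 8·(7q), so 8 ∣ t; and since 56 = 8·7, t = 7·(8q), so 7 ∣ t.

(⇐) Suppose 8 ∣ t and 7 ∣ t. Any common multiple of 8 and 7 is a multiple of their lcm; here gcd(8, 7) = 1, so lcm(8, 7) = 8·7 = 56, so 56 ∣ t.

Equivalent; both directions hold.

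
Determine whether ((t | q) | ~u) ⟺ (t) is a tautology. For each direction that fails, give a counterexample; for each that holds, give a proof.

(⟹) This fails. Under q = F, u = F, t = F, the left side is true but the right side is false.

(⟸) Assume the antecedent. If q is true, (t | q) | ~u reduces to true regardless of the other variables. If q is false, the antecedent forces (q = F, u = F, t = T) or (q = F, u = T, t = T), and (t | q) | ~u holds there. Either way (t | q) | ~u holds.

The forward direction fails; the converse holds.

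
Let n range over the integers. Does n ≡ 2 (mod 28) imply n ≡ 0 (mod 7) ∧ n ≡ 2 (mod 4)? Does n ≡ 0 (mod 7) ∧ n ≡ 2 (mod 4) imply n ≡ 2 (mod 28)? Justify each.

Neither direction holds.

(⇒) This fails: n = 2 gives 2 ≡ 2 (mod 28) but 2 ≡ 2 (mod 7), so the conjunction on the right does not hold.

(⇐) This fails: n = 14 satisfies both congruences on the right (14 ≡ 0 mod 7 and 14 ≡ 2 mod 4) yet 14 ≡ 14 (mod 28), not 2.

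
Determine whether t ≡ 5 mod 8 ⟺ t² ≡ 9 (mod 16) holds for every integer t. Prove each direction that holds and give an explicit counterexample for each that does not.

(→) Suppose t ≡ 5 (mod 8). Working modulo 16, t ∈ {5, 13}; for each such r, r² ≡ 9 (mod 16).

(←) This fails: take t = 3. Then 3² = 9 ≡ 9 (mod 16), yet 3 ≡ 3 (mod 8), not 5.

Only the forward direction holds.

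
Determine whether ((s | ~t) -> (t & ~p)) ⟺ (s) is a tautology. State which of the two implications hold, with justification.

(⇒) fails and (⇐) fails.

(⟹) This fails. Under t = T, s = F, p = F, the left side is true but the right side is false.

(⟸) This fails. Under t = F, s = T, p = F, the left side is false but the right side is true.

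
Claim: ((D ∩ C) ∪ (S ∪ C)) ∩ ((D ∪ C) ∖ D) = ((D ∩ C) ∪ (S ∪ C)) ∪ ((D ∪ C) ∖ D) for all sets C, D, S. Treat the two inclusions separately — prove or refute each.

Forward inclusion. Let x ∈ ((D ∩ C) ∪ (S ∪ C)) ∩ ((D ∪ C) ∖ D). Then either x ∈ C and x ∉ D, S; or x ∈ C ∩ S and x ∉ D. In each case x ∈ ((D ∩ C) ∪ (S ∪ C)) ∪ ((D ∪ C) ∖ D), so ((D ∩ C) ∪ (S ∪ C)) ∩ ((D ∪ C) ∖ D) ⊆ ((D ∩ C) ∪ (S ∪ C)) ∪ ((D ∪ C) ∖ D).

Reverse inclusion. This inclusion fails. Take C = {1}, D = {1}, S = ∅; then 1 ∈ ((D ∩ C) ∪ (S ∪ C)) ∪ ((D ∪ C) ∖ D) but 1 ∉ ((D ∩ C) ∪ (S ∪ C)) ∩ ((D ∪ C) ∖ D).

The sets are not equal: only the forward inclusion holds.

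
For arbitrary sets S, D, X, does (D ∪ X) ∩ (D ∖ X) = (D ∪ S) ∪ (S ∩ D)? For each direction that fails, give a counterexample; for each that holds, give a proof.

(⟹) Let x ∈ (D ∪ X) ∩ (D ∖ X). Then either x ∈ D and x ∉ S, X; or x ∈ S ∩ D and x ∉ X. In each case x ∈ (D ∪ S) ∪ (S ∩ D), so (D ∪ X) ∩ (D ∖ X) ⊆ (D ∪ S) ∪ (S ∩ D).

(⟸) This inclusion fails. Take S = {1}, D = ∅, X = ∅; then 1 ∈ (D ∪ S) ∪ (S ∩ D) but 1 ∉ (D ∪ X) ∩ (D ∖ X).

(⊆) holds; (⊇) fails.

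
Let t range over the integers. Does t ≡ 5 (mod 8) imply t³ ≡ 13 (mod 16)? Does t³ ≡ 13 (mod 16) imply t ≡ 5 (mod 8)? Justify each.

(⟹) This fails: take t = 13. Then 13 ≡ 5 (mod 8), but 13³ = 2197 ≡ 5 (mod 16), not 13.

(⟸) Conversely, the residues r modulo 16 with r³ ≡ 13 (mod 16) are exactly {5}, and each is ≡ 5 (mod 8).

(⇒) fails; (⇐) holds.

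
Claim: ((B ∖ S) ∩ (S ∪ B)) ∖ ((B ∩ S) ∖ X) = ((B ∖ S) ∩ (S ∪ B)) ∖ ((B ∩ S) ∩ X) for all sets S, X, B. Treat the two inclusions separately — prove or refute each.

(⟹) Let x ∈ ((B ∖ S) ∩ (S ∪ B)) ∖ ((B ∩ S) ∖ X). Then either x ∈ B and x ∉ S, X; or x ∈ X ∩ B and x ∉ S. In each case x ∈ ((B ∖ S) ∩ (S ∪ B)) ∖ ((B ∩ S) ∩ X), so ((B ∖ S) ∩ (S ∪ B)) ∖ ((B ∩ S) ∖ X) ⊆ ((B ∖ S) ∩ (S ∪ B)) ∖ ((B ∩ S) ∩ X).

(⟸) Let x ∈ ((B ∖ S) ∩ (S ∪ B)) ∖ ((B ∩ S) ∩ X). Then either x ∈ B and x ∉ S, X; or x ∈ X ∩ B and x ∉ S. In each case x ∈ ((B ∖ S) ∩ (S ∪ B)) ∖ ((B ∩ S) ∖ X), so ((B ∖ S) ∩ (S ∪ B)) ∖ ((B ∩ S) ∩ X) ⊆ ((B ∖ S) ∩ (S ∪ B)) ∖ ((B ∩ S) ∖ X).

The two sets are equal.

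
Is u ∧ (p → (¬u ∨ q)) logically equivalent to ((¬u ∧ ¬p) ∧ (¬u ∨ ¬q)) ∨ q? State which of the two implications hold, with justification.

Neither direction holds.

[⇒] This fails. Under q = F, u = T, p = F, the left side is true but the right side is false.

[⇐] This fails. Under q = F, u = F, p = F, the left side is false but the right side is true.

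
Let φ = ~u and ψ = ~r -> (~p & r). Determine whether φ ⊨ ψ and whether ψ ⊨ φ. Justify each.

Neither direction holds.

(⇒) This fails. Under u = F, r = F, p = F, the left side is true but the right side is false.

(⇐) This fails. Under u = T, r = T, p = F, the left side is false but the right side is true.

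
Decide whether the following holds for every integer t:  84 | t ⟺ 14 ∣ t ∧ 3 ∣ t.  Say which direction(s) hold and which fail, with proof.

(⇐) This fails: take t = 42. Both 14 ∣ 42 and 3 ∣ 42, yet 42 is not a multiple of 84 (since 42 = 0·84 + 42), so 84 ∤ 42.

(⇒) If 84 ∣ t, write t = 84q. Since 84 = 6·14, t = 14·(6q), so 14 ∣ t; and since 84 = 28·3, t = 3·(28q), so 3 ∣ t.

Only the forward direction holds.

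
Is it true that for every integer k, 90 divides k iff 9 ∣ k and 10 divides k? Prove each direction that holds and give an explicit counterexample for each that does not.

Equivalent; both directions hold.

Forward direction. If 90 ∣ k, write k = 90q. Since 90 = 10·9, k = 9·(10q), so 9 ∣ k; and since 90 = 9·10, k = 10·(9q), so 10 ∣ k.

Converse. Suppose 9 ∣ k and 10 ∣ k. Any common multiple of 9 and 10 is a multiple of their lcm; here gcd(9, 10) = 1, so lcm(9, 10) = 9·10 = 90, so 90 ∣ k.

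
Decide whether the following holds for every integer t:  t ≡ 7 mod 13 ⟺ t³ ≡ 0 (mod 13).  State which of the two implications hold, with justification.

Both directions fail.

(→) This fails: take t = 7. Then 7 ≡ 7 (mod 13), but 7³ = 343 ≡ 5 (mod 13), not 0.

(←) This fails: take t = 0. Then 0³ = 0 ≡ 0 (mod 13), yet 0 ≡ 0 (mod 13), not 7.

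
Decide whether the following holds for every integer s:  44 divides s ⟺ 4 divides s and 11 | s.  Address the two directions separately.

(⟹) If 44 ∣ s, write s = 44q. Since 44 = 11·4, s = 4·(11q), so 4 ∣ s; and since 44 = 4·11, s = 11·(4q), so 11 ∣ s.

(⟸) Suppose 4 ∣ s and 11 ∣ s. Any common multiple of 4 and 11 is a multiple of their lcm; here gcd(4, 11) = 1, so lcm(4, 11) = 4·11 = 44, so 44 ∣ s.

Equivalent; both directions hold.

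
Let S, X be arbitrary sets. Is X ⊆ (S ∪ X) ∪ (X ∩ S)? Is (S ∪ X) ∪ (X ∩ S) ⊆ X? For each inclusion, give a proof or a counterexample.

Only the forward inclusion holds.

Forward inclusion. Let x ∈ X. Then either x ∈ X and x ∉ S; or x ∈ S ∩ X. In each case x ∈ (S ∪ X) ∪ (X ∩ S), so X ⊆ (S ∪ X) ∪ (X ∩ S).

Reverse inclusion. This inclusion fails. Take S = {1}, X = ∅; then 1 ∈ (S ∪ X) ∪ (X ∩ S) but 1 ∉ X.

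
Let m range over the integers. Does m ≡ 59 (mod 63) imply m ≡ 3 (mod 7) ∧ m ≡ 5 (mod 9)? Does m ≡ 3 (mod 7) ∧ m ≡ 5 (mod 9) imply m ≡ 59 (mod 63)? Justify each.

Equivalent; both directions hold.

(⟹) Suppose m ≡ 59 (mod 63); write m = 63j + 59. Since 7 ∣ 63, reducing mod 7 gives m ≡ 59 ≡ 3 (mod 7); since 9 ∣ 63, reducing mod 9 gives m ≡ 59 ≡ 5 (mod 9).

(⟸) Conversely, if m ≡ 3 (mod 7) and m ≡ 5 (mod 9), then by the Chinese remainder theorem m ≡ 59 (mod 63). This is exactly m ≡ 59 (mod 63).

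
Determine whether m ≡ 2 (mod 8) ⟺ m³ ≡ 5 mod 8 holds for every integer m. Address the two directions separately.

Both directions fail.

[⇒] This fails: take m = 2. Then 2 ≡ 2 (mod 8), but 2³ = 8 ≡ 0 (mod 8), not 5.

[⇐] This fails: take m = 5. Then 5³ = 125 ≡ 5 (mod 8), yet 5 ≡ 5 (mod 8), not 2.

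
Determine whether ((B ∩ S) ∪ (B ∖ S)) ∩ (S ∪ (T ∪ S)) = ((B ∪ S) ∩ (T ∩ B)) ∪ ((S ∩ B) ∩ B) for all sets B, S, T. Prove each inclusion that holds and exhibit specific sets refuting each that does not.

Both inclusions hold.

(⊇) Let x ∈ ((B ∪ S) ∩ (T ∩ B)) ∪ ((S ∩ B) ∩ B). Then either x ∈ B ∩ S and x ∉ T; or x ∈ B ∩ T and x ∉ S; or x ∈ B ∩ S ∩ T. In each case x ∈ ((B ∩ S) ∪ (B ∖ S)) ∩ (S ∪ (T ∪ S)), so ((B ∪ S) ∩ (T ∩ B)) ∪ ((S ∩ B) ∩ B) ⊆ ((B ∩ S) ∪ (B ∖ S)) ∩ (S ∪ (T ∪ S)).

(⊆) Let x ∈ ((B ∩ S) ∪ (B ∖ S)) ∩ (S ∪ (T ∪ S)). Then either x ∈ B ∩ S and x ∉ T; or x ∈ B ∩ T and x ∉ S; or x ∈ B ∩ S ∩ T. In each case x ∈ ((B ∪ S) ∩ (T ∩ B)) ∪ ((S ∩ B) ∩ B), so ((B ∩ S) ∪ (B ∖ S)) ∩ (S ∪ (T ∪ S)) ⊆ ((B ∪ S) ∩ (T ∩ B)) ∪ ((S ∩ B) ∩ B).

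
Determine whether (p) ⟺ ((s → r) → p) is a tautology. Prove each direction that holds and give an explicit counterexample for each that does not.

(←) This fails. Under s = T, r = F, p = F, the left side is false but the right side is true.

(→) Assume the antecedent. If s is true, the antecedent forces (s = T, r = F, p = T) or (s = T, r = T, p = T), and (s → r) → p holds there. If s is false, the antecedent forces (s = F, r = F, p = T) or (s = F, r = T, p = T), and (s → r) → p holds there. Either way (s → r) → p holds.

Only the forward direction holds.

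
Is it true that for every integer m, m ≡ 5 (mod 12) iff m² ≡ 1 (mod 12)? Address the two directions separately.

Only the forward implication holds.

[⇒] Suppose m ≡ 5 (mod 12). Write m = 12j + 5. Then (12j + 5)² = 144j² + 120j + 25 = 12(12j² + 10j + 2) + 1, so m² ≡ 1 (mod 12).

[⇐] This fails: take m = 1. Then 1² = 1 ≡ 1 (mod 12), yet 1 ≡ 1 (mod 12), not 5.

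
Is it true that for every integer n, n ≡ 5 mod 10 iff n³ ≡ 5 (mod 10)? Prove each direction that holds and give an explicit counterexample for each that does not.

Forward direction. Suppose n ≡ 5 mod 10. Write n = 10j + 5. Then (10j + 5)³ = 1000j³ + 1500j² + 750j + 125 = 10(100j³ + 150j² + 75j + 12) + 5, so n³ ≡ 5 (mod 10).

Converse. Suppose n³ ≡ 5 (mod 10). The only residue r in {0, …, 9} with r³ ≡ 5 (mod 10) is r = 5, so n ≡ 5 (mod 10).

The biconditional holds.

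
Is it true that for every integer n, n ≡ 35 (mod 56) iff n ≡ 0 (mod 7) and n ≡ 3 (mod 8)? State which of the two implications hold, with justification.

Forward direction. Suppose n ≡ 35 (mod 56); write n = 56j + 35. Since 7 ∣ 56, reducing mod 7 gives n ≡ 35 ≡ 0 (mod 7); since 8 ∣ 56, reducing mod 8 gives n ≡ 35 ≡ 3 (mod 8).

Converse. If n ≡ 0 (mod 7) and n ≡ 3 (mod 8), then by the Chinese remainder theorem n ≡ 35 (mod 56). This is exactly n ≡ 35 (mod 56).

Equivalent; both directions hold.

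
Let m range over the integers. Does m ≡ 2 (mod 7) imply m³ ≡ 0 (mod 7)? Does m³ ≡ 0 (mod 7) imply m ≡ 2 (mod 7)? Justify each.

Forward direction. This fails: take m = 2. Then 2 ≡ 2 (mod 7), but 2³ = 8 ≡ 1 (mod 7), not 0.

Converse. This fails: take m = 0. Then 0³ = 0 ≡ 0 (mod 7), yet 0 ≡ 0 (mod 7), not 2.

(⇒) fails and (⇐) fails.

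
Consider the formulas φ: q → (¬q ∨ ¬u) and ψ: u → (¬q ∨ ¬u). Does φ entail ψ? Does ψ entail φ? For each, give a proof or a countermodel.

Both directions hold; the statement is true.

[⇒] Assume the antecedent. If q is true, the antecedent forces (q = T, u = F), and u → (¬q ∨ ¬u) holds there. If q is false, u → (¬q ∨ ¬u) reduces to true regardless of the other variables. Either way u → (¬q ∨ ¬u) holds.

[⇐] Assume the antecedent. If q is true, the antecedent forces (q = T, u = F), and q → (¬q ∨ ¬u) holds there. If q is false, q → (¬q ∨ ¬u) reduces to true regardless of the other variables. Either way q → (¬q ∨ ¬u) holds.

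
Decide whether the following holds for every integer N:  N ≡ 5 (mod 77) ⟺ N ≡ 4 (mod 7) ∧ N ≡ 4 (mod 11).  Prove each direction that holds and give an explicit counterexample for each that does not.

(⇒) This fails: N = 5 gives 5 ≡ 5 (mod 77) but 5 ≡ 5 (mod 7), so the conjunction on the right does not hold.

(⇐) This fails: N = 4 satisfies both congruences on the right (4 ≡ 4 mod 7 and 4 ≡ 4 mod 11) yet 4 ≡ 4 (mod 77), not 5.

Neither direction holds.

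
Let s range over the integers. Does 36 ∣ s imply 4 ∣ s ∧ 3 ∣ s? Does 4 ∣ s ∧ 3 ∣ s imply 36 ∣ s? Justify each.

Not equivalent: only (⇒) holds.

(⟹) If 36 ∣ s, write s = 36q. Since 36 = 9·4, s = 4·(9q), so 4 ∣ s; and since 36 = 12·3, s = 3·(12q), so 3 ∣ s.

(⟸) This fails: take s = 12. Both 4 ∣ 12 and 3 ∣ 12, yet 12 is not a multiple of 36 (since 12 = 0·36 + 12), so 36 ∤ 12.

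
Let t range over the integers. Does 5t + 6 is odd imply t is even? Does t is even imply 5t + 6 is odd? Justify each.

Both directions fail.

[⇒] This fails: t = 3 gives 5t + 6 = 21, which is odd, but 3 is odd, not even.

[⇐] This also fails: t = 6 is even, but 5t + 6 = 36 is even, not odd.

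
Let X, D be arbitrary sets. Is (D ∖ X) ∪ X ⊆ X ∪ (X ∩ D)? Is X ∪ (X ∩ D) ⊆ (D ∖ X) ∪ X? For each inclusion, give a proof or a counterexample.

(⊆) fails; (⊇) holds.

(⊇) Let x ∈ X ∪ (X ∩ D). Then either x ∈ X and x ∉ D; or x ∈ X ∩ D. In each case x ∈ (D ∖ X) ∪ X, so X ∪ (X ∩ D) ⊆ (D ∖ X) ∪ X.

(⊆) This inclusion fails. Take X = ∅, D = {1}; then 1 ∈ (D ∖ X) ∪ X but 1 ∉ X ∪ (X ∩ D).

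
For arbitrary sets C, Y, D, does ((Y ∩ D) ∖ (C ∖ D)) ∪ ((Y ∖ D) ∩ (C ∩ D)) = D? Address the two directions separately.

Reverse inclusion. This inclusion fails. Take C = ∅, Y = ∅, D = {1}; then 1 ∈ D but 1 ∉ ((Y ∩ D) ∖ (C ∖ D)) ∪ ((Y ∖ D) ∩ (C ∩ D)).

Forward inclusion. Let x ∈ ((Y ∩ D) ∖ (C ∖ D)) ∪ ((Y ∖ D) ∩ (C ∩ D)). Then either x ∈ Y ∩ D and x ∉ C; or x ∈ C ∩ Y ∩ D. In each case x ∈ D, so ((Y ∩ D) ∖ (C ∖ D)) ∪ ((Y ∖ D) ∩ (C ∩ D)) ⊆ D.

(⊆) holds; (⊇) fails.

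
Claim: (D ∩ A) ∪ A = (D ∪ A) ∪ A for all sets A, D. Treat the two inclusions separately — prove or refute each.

(⟹) Let x ∈ (D ∩ A) ∪ A. Then either x ∈ A and x ∉ D; or x ∈ A ∩ D. In each case x ∈ (D ∪ A) ∪ A, so (D ∩ A) ∪ A ⊆ (D ∪ A) ∪ A.

(⟸) This inclusion fails. Take A = ∅, D = {1}; then 1 ∈ (D ∪ A) ∪ A but 1 ∉ (D ∩ A) ∪ A.

The sets are not equal: only the forward inclusion holds.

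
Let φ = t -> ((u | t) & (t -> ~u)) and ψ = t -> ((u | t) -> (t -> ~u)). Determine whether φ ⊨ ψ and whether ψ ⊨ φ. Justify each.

Equivalent; both directions hold.

(→) Assume the antecedent. If u is true, the antecedent forces (u = T, t = F), and t -> ((u | t) -> (t -> ~u)) holds there. If u is false, t -> ((u | t) -> (t -> ~u)) reduces to true regardless of the other variables. Either way t -> ((u | t) -> (t -> ~u)) holds.

(←) Assume the antecedent. If u is true, the antecedent forces (u = T, t = F), and t -> ((u | t) & (t -> ~u)) holds there. If u is false, t -> ((u | t) & (t -> ~u)) reduces to true regardless of the other variables. Either way t -> ((u | t) & (t -> ~u)) holds.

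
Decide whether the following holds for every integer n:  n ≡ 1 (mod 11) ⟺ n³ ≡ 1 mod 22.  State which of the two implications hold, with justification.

The forward direction fails; the converse holds.

(→) This fails: take n = 12. Then 12 ≡ 1 (mod 11), but 12³ = 1728 ≡ 12 (mod 22), not 1.

(←) Conversely, the residues r modulo 22 with r³ ≡ 1 (mod 22) are exactly {1}, and each is ≡ 1 (mod 11).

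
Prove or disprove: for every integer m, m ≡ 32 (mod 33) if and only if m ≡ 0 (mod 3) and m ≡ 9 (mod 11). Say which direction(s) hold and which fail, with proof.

Forward direction. This fails: m = 32 gives 32 ≡ 32 (mod 33) but 32 ≡ 2 (mod 3), so the conjunction on the right does not hold.

Converse. This fails: m = 9 satisfies both congruences on the right (9 ≡ 0 mod 3 and 9 ≡ 9 mod 11) yet 9 ≡ 9 (mod 33), not 32.

Neither implication holds.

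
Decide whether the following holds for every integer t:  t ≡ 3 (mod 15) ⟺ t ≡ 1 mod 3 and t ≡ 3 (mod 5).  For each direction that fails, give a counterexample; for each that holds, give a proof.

[⇒] This fails: t = 3 gives 3 ≡ 3 (mod 15) but 3 ≡ 0 (mod 3), so the conjunction on the right does not hold.

[⇐] This fails: t = 13 satisfies both congruences on the right (13 ≡ 1 mod 3 and 13 ≡ 3 mod 5) yet 13 ≡ 13 (mod 15), not 3.

(⇒) fails and (⇐) fails.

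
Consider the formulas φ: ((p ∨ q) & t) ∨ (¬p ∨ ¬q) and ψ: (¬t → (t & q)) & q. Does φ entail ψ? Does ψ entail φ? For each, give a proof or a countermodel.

(⇒) fails; (⇐) holds.

[⇒] This fails. Under q = F, t = F, p = F, the left side is true but the right side is false.

[⇐] Assume the antecedent. If q is true, the antecedent forces (q = T, t = T, p = F) or (q = T, t = T, p = T), and ((p ∨ q) & t) ∨ (¬p ∨ ¬q) holds there. If q is false, the antecedent cannot hold. Either way ((p ∨ q) & t) ∨ (¬p ∨ ¬q) holds.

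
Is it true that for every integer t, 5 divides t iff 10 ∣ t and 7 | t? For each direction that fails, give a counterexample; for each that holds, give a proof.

Only the reverse direction holds.

Forward direction. This fails: take t = 5. Certainly 5 ∣ 5, but 10 ∤ 5.

Converse. Suppose 10 ∣ t and 7 ∣ t. Any common multiple of 10 and 7 is a multiple of their lcm; here gcd(10, 7) = 1, so lcm(10, 7) = 10·7 = 70, so 70 ∣ t. Since 5 ∣ 70, it follows that 5 ∣ t.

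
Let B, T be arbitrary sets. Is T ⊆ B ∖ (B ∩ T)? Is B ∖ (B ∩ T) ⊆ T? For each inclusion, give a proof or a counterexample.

Forward inclusion. This inclusion fails. Take B = ∅, T = {1}; then 1 ∈ T but 1 ∉ B ∖ (B ∩ T).

Reverse inclusion. This inclusion fails. Take B = {1}, T = ∅; then 1 ∈ B ∖ (B ∩ T) but 1 ∉ T.

(⊆) fails and (⊇) fails.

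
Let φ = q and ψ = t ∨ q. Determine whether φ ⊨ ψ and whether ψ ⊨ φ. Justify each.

[⇒] Assume the antecedent. If q is true, t ∨ q reduces to true regardless of the other variables. If q is false, the antecedent cannot hold. Either way t ∨ q holds.

[⇐] This fails. Under q = F, t = T, the left side is false but the right side is true.

Only the forward direction holds.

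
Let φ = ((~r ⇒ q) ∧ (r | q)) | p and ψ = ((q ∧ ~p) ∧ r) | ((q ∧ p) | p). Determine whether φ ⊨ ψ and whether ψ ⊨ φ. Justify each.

Converse. Assume the antecedent. If r is true, ((~r ⇒ q) ∧ (r | q)) | p reduces to true regardless of the other variables. If r is false, the antecedent forces (r = F, p = T, q = F) or (r = F, p = T, q = T), and ((~r ⇒ q) ∧ (r | q)) | p holds there. Either way ((~r ⇒ q) ∧ (r | q)) | p holds.

Forward direction. This fails. Under r = T, p = F, q = F, the left side is true but the right side is false.

(⇒) fails; (⇐) holds.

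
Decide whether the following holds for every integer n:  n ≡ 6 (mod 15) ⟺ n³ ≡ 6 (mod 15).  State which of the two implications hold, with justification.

Forward direction. Suppose n ≡ 6 (mod 15). Write n = 15j + 6. Then (15j + 6)³ = 3375j³ + 4050j² + 1620j + 216 = 15(225j³ + 270j² + 108j + 14) + 6, so n³ ≡ 6 (mod 15).

Converse. Suppose n³ ≡ 6 (mod 15). The only residue r in {0, …, 14} with r³ ≡ 6 (mod 15) is r = 6, so n ≡ 6 (mod 15).

Both implications hold.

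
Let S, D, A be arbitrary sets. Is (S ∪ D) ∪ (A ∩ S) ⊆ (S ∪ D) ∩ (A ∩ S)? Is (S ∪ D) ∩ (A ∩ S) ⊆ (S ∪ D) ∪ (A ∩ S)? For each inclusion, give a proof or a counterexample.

Only the reverse inclusion holds.

Forward inclusion. This inclusion fails. Take S = {1}, D = ∅, A = ∅; then 1 ∈ (S ∪ D) ∪ (A ∩ S) but 1 ∉ (S ∪ D) ∩ (A ∩ S).

Reverse inclusion. Let x ∈ (S ∪ D) ∩ (A ∩ S). Then either x ∈ S ∩ A and x ∉ D; or x ∈ S ∩ D ∩ A. In each case x ∈ (S ∪ D) ∪ (A ∩ S), so (S ∪ D) ∩ (A ∩ S) ⊆ (S ∪ D) ∪ (A ∩ S).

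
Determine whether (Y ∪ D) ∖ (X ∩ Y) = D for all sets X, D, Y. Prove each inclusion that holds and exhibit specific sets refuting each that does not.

(⟹) This inclusion fails. Take X = ∅, D = ∅, Y = {1}; then 1 ∈ (Y ∪ D) ∖ (X ∩ Y) but 1 ∉ D.

(⟸) This inclusion fails. Take X = {1}, D = {1}, Y = {1}; then 1 ∈ D but 1 ∉ (Y ∪ D) ∖ (X ∩ Y).

Neither inclusion holds.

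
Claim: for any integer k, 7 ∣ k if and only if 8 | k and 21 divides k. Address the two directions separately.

[⇐] Suppose 8 ∣ k and 21 ∣ k. Any common multiple of 8 and 21 is a multiple of their lcm; here gcd(8, 21) = 1, so lcm(8, 21) = 8·21 = 168, so 168 ∣ k. Since 7 ∣ 168, it follows that 7 ∣ k.

[⇒] This fails: take k = 7. Certainly 7 ∣ 7, but 8 ∤ 7.

(⇒) fails; (⇐) holds.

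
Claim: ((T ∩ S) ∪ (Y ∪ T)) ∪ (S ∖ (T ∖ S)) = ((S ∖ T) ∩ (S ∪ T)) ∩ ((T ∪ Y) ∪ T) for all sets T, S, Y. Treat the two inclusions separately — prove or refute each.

Only the reverse inclusion holds.

(⟹) This inclusion fails. Take T = {1}, S = ∅, Y = ∅; then 1 ∈ ((T ∩ S) ∪ (Y ∪ T)) ∪ (S ∖ (T ∖ S)) but 1 ∉ ((S ∖ T) ∩ (S ∪ T)) ∩ ((T ∪ Y) ∪ T).

(⟸) Let x ∈ ((S ∖ T) ∩ (S ∪ T)) ∩ ((T ∪ Y) ∪ T). Then x ∈ S ∩ Y and x ∉ T, from which x ∈ ((T ∩ S) ∪ (Y ∪ T)) ∪ (S ∖ (T ∖ S)).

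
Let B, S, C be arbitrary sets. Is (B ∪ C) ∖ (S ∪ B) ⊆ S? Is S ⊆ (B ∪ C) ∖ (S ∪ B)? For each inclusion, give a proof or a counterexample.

Forward inclusion. This inclusion fails. Take B = ∅, S = ∅, C = {1}; then 1 ∈ (B ∪ C) ∖ (S ∪ B) but 1 ∉ S.

Reverse inclusion. This inclusion fails. Take B = ∅, S = {1}, C = ∅; then 1 ∈ S but 1 ∉ (B ∪ C) ∖ (S ∪ B).

(⊆) fails and (⊇) fails.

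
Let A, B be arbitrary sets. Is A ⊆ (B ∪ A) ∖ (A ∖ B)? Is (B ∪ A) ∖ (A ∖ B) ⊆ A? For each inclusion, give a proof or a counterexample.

(⊆) fails and (⊇) fails.

(⟹) This inclusion fails. Take A = {1}, B = ∅; then 1 ∈ A but 1 ∉ (B ∪ A) ∖ (A ∖ B).

(⟸) This inclusion fails. Take A = ∅, B = {1}; then 1 ∈ (B ∪ A) ∖ (A ∖ B) but 1 ∉ A.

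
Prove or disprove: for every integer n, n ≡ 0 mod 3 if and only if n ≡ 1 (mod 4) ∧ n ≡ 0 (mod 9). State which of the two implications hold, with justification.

Not equivalent: only (⇐) holds.

Converse. If n ≡ 1 (mod 4) and n ≡ 0 (mod 9), then by the Chinese remainder theorem n ≡ 9 (mod 36). Since 9 ≡ 0 (mod 3) and 3 ∣ 36, we get n ≡ 0 (mod 3).

Forward direction. This fails: n = 0 gives 0 ≡ 0 (mod 3) but 0 ≡ 0 (mod 4), so the conjunction on the right does not hold.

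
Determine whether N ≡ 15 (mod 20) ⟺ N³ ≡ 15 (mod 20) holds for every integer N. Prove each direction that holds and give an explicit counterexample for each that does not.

Both directions hold; the statement is true.

(⟹) Suppose N ≡ 15 (mod 20). Write N = 20j + 15. Then (20j + 15)³ = 8000j³ + 18000j² + 13500j + 3375 = 20(400j³ + 900j² + 675j + 168) + 15, so N³ ≡ 15 (mod 20).

(⟸) Conversely, suppose N³ ≡ 15 (mod 20). The only residue r in {0, …, 19} with r³ ≡ 15 (mod 20) is r = 15, so N ≡ 15 (mod 20).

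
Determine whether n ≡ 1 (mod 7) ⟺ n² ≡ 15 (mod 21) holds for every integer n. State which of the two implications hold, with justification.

(⟹) This fails: take n = 1. Then 1 ≡ 1 (mod 7), but 1² = 1 ≡ 1 (mod 21), not 15.

(⟸) This fails: take n = 6. Then 6² = 36 ≡ 15 (mod 21), yet 6 ≡ 6 (mod 7), not 1.

(⇒) fails and (⇐) fails.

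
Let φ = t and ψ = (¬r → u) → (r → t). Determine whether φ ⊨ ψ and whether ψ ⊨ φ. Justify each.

Not equivalent: only (⇒) holds.

Forward direction. Assume the antecedent. If r is true, the antecedent forces (r = T, u = F, t = T) or (r = T, u = T, t = T), and (¬r → u) → (r → t) holds there. If r is false, (¬r → u) → (r → t) reduces to true regardless of the other variables. Either way (¬r → u) → (r → t) holds.

Converse. This fails. Under r = F, u = F, t = F, the left side is false but the right side is true.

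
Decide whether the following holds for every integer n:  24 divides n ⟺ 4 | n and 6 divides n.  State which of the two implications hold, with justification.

Converse. This fails: take n = 12. Both 4 ∣ 12 and 6 ∣ 12, yet 12 is not a multiple of 24 (since 12 = 0·24 + 12), so 24 ∤ 12.

Forward direction. If 24 ∣ n, write n = 24q. Since 24 = 6·4, n = 4·(6q), so 4 ∣ n; and since 24 = 4·6, n = 6·(4q), so 6 ∣ n.

(⇒) holds; (⇐) fails.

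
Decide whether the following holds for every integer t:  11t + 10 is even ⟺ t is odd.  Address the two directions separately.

(⇒) This fails: t = 0 gives 11t + 10 = 10, which is even, but 0 is even, not odd.

(⇐) This also fails: t = 1 is odd, but 11t + 10 = 21 is odd, not even.

(⇒) fails and (⇐) fails.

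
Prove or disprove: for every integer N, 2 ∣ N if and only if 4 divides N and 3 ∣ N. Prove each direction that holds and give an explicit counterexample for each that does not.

The forward direction fails; the converse holds.

Converse. Suppose 4 ∣ N and 3 ∣ N. Any common multiple of 4 and 3 is a multiple of their lcm; here gcd(4, 3) = 1, so lcm(4, 3) = 4·3 = 12, so 12 ∣ N. Since 2 ∣ 12, it follows that 2 ∣ N.

Forward direction. This fails: take N = 2. Certainly 2 ∣ 2, but 4 ∤ 2.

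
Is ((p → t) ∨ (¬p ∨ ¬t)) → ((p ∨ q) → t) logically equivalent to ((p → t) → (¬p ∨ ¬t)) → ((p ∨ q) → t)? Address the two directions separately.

(⟹) Assume the antecedent. If t is true, the consequent reduces to true regardless of the other variables. If t is false, the antecedent forces (t = F, p = F, q = F), and the consequent holds there. Either way the consequent holds.

(⟸) Assume the antecedent. If t is true, the consequent reduces to true regardless of the other variables. If t is false, the antecedent forces (t = F, p = F, q = F), and the consequent holds there. Either way the consequent holds.

Both directions hold; the statement is true.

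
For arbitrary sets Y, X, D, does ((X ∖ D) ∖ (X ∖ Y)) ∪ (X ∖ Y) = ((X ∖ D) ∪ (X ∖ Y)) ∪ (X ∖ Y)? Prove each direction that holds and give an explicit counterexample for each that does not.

(⟹) Let x ∈ ((X ∖ D) ∖ (X ∖ Y)) ∪ (X ∖ Y). Then either x ∈ X and x ∉ Y, D; or x ∈ Y ∩ X and x ∉ D; or x ∈ X ∩ D and x ∉ Y. In each case x ∈ ((X ∖ D) ∪ (X ∖ Y)) ∪ (X ∖ Y), so ((X ∖ D) ∖ (X ∖ Y)) ∪ (X ∖ Y) ⊆ ((X ∖ D) ∪ (X ∖ Y)) ∪ (X ∖ Y).

(⟸) Let x ∈ ((X ∖ D) ∪ (X ∖ Y)) ∪ (X ∖ Y). Then either x ∈ X and x ∉ Y, D; or x ∈ Y ∩ X and x ∉ D; or x ∈ X ∩ D and x ∉ Y. In each case x ∈ ((X ∖ D) ∖ (X ∖ Y)) ∪ (X ∖ Y), so ((X ∖ D) ∪ (X ∖ Y)) ∪ (X ∖ Y) ⊆ ((X ∖ D) ∖ (X ∖ Y)) ∪ (X ∖ Y).

Both inclusions hold.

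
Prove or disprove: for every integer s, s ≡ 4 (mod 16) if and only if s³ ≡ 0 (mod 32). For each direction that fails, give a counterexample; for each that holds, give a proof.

[⇒] Suppose s ≡ 4 (mod 16). Working modulo 32, s ∈ {4, 20}; for each such r, r³ ≡ 0 (mod 32).

[⇐] This fails: take s = 0. Then 0³ = 0 ≡ 0 (mod 32), yet 0 ≡ 0 (mod 16), not 4.

Only the forward direction holds.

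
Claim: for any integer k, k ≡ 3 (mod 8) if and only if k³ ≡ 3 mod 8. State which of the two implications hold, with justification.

Forward direction. Suppose k ≡ 3 (mod 8). Write k = 8j + 3. Then (8j + 3)³ = 512j³ + 576j² + 216j + 27 = 8(64j³ + 72j² + 27j + 3) + 3, so k³ ≡ 3 (mod 8).

Converse. Suppose k³ ≡ 3 (mod 8). The only residue r in {0, …, 7} with r³ ≡ 3 (mod 8) is r = 3, so k ≡ 3 (mod 8).

Both directions hold; the statement is true.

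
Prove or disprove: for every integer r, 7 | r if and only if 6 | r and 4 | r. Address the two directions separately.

Neither implication holds.

(→) This fails: take r = 7. Certainly 7 ∣ 7, but 6 ∤ 7.

(←) This fails: take r = 12. Both 6 ∣ 12 and 4 ∣ 12, yet 12 is not a multiple of 7 (since 12 = 1·7 + 5), so 7 ∤ 12.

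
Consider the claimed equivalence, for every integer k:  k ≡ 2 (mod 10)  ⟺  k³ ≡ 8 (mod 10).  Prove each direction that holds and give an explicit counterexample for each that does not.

Converse. Suppose k³ ≡ 8 (mod 10). The only residue r in {0, …, 9} with r³ ≡ 8 (mod 10) is r = 2, so k ≡ 2 (mod 10).

Forward direction. Suppose k ≡ 2 (mod 10). Write k = 10j + 2. Then (10j + 2)³ = 1000j³ + 600j² + 120j + 8 = 10(100j³ + 60j² + 12j) + 8, so k³ ≡ 8 (mod 10).

Both implications hold.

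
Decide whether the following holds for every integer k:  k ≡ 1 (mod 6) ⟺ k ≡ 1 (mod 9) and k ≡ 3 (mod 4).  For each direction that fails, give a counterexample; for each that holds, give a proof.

(⟸) If k ≡ 1 (mod 9) and k ≡ 3 (mod 4), then by the Chinese remainder theorem k ≡ 19 (mod 36). Since 19 ≡ 1 (mod 6) and 6 ∣ 36, we get k ≡ 1 (mod 6).

(⟹) This fails: k = 1 gives 1 ≡ 1 (mod 6) but 1 ≡ 1 (mod 4), so the conjunction on the right does not hold.

Only the reverse direction holds.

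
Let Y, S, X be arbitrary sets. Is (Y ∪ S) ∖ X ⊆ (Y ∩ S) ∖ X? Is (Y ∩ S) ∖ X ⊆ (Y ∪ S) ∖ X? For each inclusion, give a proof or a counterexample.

Only the reverse inclusion holds.

Forward inclusion. This inclusion fails. Take Y = {1}, S = ∅, X = ∅; then 1 ∈ (Y ∪ S) ∖ X but 1 ∉ (Y ∩ S) ∖ X.

Reverse inclusion. Let x ∈ (Y ∩ S) ∖ X. Then x ∈ Y ∩ S and x ∉ X, from which x ∈ (Y ∪ S) ∖ X.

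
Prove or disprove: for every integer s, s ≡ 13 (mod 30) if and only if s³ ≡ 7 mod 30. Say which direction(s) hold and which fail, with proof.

Both directions hold; the statement is true.

Forward direction. Suppose s ≡ 13 (mod 30). Write s = 30j + 13. Then (30j + 13)³ = 27000j³ + 35100j² + 15210j + 2197 = 30(900j³ + 1170j² + 507j + 73) + 7, so s³ ≡ 7 (mod 30).

Converse. Suppose s³ ≡ 7 (mod 30). The only residue r in {0, …, 29} with r³ ≡ 7 (mod 30) is r = 13, so s ≡ 13 (mod 30).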